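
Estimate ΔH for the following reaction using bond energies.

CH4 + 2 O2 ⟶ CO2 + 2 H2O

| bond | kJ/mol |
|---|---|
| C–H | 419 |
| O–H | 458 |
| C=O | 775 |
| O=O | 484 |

ΔH ≈ −738 kJ

Bonds broken (reactants):
  C–H: 4 × 419 = 1676
  O=O: 2 × 484 = 968
  Σ(broken) = 2644 kJ
Bonds formed (products):
  C=O: 2 × 775 = 1550
  O–H: 4 × 458 = 1832
  Σ(formed) = 3382 kJ
ΔH = Σ(broken) − Σ(formed) = 2644 − 3382 = −738 kJ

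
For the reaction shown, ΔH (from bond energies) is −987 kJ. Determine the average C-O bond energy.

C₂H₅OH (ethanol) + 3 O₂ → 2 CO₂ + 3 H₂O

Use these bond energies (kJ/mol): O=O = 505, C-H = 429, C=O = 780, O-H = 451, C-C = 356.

D(C-O) ≈ 372 kJ/mol

Let D be the C-O bond energy.
Σ(broken) = 1×356 + 5×429 + 1×D + 1×451 + 3×505 = 4467 + D
Σ(formed) = 4×780 + 6×451 = 5826
ΔH = Σ(broken) − Σ(formed) = (4467 + D) − (5826) = −1359 + D
Setting this equal to −987 kJ gives D = 372 kJ/mol.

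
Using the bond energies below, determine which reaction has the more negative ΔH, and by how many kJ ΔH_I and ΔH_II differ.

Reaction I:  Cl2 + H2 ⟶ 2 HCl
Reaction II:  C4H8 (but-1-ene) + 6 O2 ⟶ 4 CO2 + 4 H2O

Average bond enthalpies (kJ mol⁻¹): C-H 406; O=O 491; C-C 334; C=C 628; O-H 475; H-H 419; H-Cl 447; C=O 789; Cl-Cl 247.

Reaction I:
  Bonds broken (reactants):
    Cl-Cl: 1 × 247 = 247
    H-H: 1 × 419 = 419
    Σ(broken) = 666 kJ
  Bonds formed (products):
    H-Cl: 2 × 447 = 894
    Σ(formed) = 894 kJ
  ΔH_I = 666 − 894 = −228 kJ
Reaction II:
  Bonds broken (reactants):
    C-C: 2 × 334 = 668
    C-H: 8 × 406 = 3248
    C=C: 1 × 628 = 628
    O=O: 6 × 491 = 2946
    Σ(broken) = 7490 kJ
  Bonds formed (products):
    C=O: 8 × 789 = 6312
    O-H: 8 × 475 = 3800
    Σ(formed) = 10112 kJ
  ΔH_II = 7490 − 10112 = −2622 kJ
ΔH_I − ΔH_II = +2394 kJ, so reaction II has the more negative ΔH; |ΔH_I − ΔH_II| = 2394 kJ.

Reaction II, by 2394 kJ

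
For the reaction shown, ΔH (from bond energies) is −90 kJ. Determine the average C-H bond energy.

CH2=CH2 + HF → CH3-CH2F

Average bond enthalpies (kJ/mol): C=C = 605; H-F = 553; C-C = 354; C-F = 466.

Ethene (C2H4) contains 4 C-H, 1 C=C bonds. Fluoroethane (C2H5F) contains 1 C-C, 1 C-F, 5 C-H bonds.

D(C-H) ≈ 428 kJ/mol

Let D be the C-H bond energy.
Σ(broken) = 4×D + 1×605 + 1×553 = 1158 + 4D
Σ(formed) = 1×354 + 1×466 + 5×D = 820 + 5D
ΔH = Σ(broken) − Σ(formed) = (1158 + 4D) − (820 + 5D) = +338 − D
Setting this equal to −90 kJ gives D = 428 kJ/mol.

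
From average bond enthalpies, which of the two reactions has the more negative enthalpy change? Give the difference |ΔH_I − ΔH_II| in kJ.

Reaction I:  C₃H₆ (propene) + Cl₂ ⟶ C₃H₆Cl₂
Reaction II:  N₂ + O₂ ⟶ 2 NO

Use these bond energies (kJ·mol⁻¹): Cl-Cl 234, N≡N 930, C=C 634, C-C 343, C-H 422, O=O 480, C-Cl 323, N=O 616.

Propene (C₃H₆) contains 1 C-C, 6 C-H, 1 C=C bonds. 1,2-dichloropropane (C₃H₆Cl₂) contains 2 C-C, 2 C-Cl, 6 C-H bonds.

Reaction I:
  Bonds broken (reactants):
    C-C: 1 × 343 = 343
    C-H: 6 × 422 = 2532
    C=C: 1 × 634 = 634
    Cl-Cl: 1 × 234 = 234
    Σ(broken) = 3743 kJ
  Bonds formed (products):
    C-C: 2 × 343 = 686
    C-Cl: 2 × 323 = 646
    C-H: 6 × 422 = 2532
    Σ(formed) = 3864 kJ
  ΔH_I = 3743 − 3864 = −121 kJ
Reaction II:
  Bonds broken (reactants):
    N≡N: 1 × 930 = 930
    O=O: 1 × 480 = 480
    Σ(broken) = 1410 kJ
  Bonds formed (products):
    N=O: 2 × 616 = 1232
    Σ(formed) = 1232 kJ
  ΔH_II = 1410 − 1232 = +178 kJ
ΔH_I − ΔH_II = −299 kJ, so reaction I has the more negative ΔH; |ΔH_I − ΔH_II| = 299 kJ.

Reaction I, by 299 kJ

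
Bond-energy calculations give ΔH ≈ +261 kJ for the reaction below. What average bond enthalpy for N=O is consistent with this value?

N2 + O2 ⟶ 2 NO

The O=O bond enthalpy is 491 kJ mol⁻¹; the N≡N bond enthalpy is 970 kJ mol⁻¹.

Let D be the N=O bond energy.
Σ(broken) = 1×970 + 1×491 = 1461
Σ(formed) = 2×D = 2D
ΔH = Σ(broken) − Σ(formed) = (1461) − (2D) = +1461 − 2D
Setting this equal to +261 kJ gives 2D = 1200, so D = 600 kJ/mol.

D(N=O) ≈ 600 kJ/mol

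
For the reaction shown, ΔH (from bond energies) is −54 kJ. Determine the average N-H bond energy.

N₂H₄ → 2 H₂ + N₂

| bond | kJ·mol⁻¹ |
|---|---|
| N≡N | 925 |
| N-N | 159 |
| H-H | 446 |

D(N-H) ≈ 401 kJ/mol

Let D be the N-H bond energy.
Σ(broken) = 4×D + 1×159 = 159 + 4D
Σ(formed) = 2×446 + 1×925 = 1817
ΔH = Σ(broken) − Σ(formed) = (159 + 4D) − (1817) = −1658 + 4D
Setting this equal to −54 kJ gives 4D = 1604, so D = 401 kJ/mol.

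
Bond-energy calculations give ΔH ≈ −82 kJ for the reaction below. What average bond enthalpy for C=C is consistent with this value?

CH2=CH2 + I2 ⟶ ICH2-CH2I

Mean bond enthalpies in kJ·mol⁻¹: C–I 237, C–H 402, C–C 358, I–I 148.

D(C=C) ≈ 602 kJ/mol

Let D be the C=C bond energy.
Σ(broken) = 4×402 + 1×D + 1×148 = 1756 + D
Σ(formed) = 1×358 + 4×402 + 2×237 = 2440
ΔH = Σ(broken) − Σ(formed) = (1756 + D) − (2440) = −684 + D
Setting this equal to −82 kJ gives D = 602 kJ/mol.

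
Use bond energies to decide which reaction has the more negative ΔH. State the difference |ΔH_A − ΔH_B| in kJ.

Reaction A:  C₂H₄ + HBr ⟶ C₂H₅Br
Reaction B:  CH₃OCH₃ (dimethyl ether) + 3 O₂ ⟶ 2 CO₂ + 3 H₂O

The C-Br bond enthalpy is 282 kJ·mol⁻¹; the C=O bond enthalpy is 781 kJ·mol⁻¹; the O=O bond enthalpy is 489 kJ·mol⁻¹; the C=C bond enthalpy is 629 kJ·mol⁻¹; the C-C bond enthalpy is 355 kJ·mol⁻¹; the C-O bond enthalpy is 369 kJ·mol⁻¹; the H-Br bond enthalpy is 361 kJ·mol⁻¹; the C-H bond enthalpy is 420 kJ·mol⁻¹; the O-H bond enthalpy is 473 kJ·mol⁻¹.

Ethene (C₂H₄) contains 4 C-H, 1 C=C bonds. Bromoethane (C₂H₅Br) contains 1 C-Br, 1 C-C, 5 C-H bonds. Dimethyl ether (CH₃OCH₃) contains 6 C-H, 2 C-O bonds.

Reaction A:
  Bonds broken (reactants):
    C-H: 4 × 420 = 1680
    C=C: 1 × 629 = 629
    H-Br: 1 × 361 = 361
    Σ(broken) = 2670 kJ
  Bonds formed (products):
    C-Br: 1 × 282 = 282
    C-C: 1 × 355 = 355
    C-H: 5 × 420 = 2100
    Σ(formed) = 2737 kJ
  ΔH_A = 2670 − 2737 = −67 kJ
Reaction B:
  Bonds broken (reactants):
    C-H: 6 × 420 = 2520
    C-O: 2 × 369 = 738
    O=O: 3 × 489 = 1467
    Σ(broken) = 4725 kJ
  Bonds formed (products):
    C=O: 4 × 781 = 3124
    O-H: 6 × 473 = 2838
    Σ(formed) = 5962 kJ
  ΔH_B = 4725 − 5962 = −1237 kJ
ΔH_A − ΔH_B = +1170 kJ, so reaction B has the more negative ΔH; |ΔH_A − ΔH_B| = 1170 kJ.

Reaction B, by 1170 kJ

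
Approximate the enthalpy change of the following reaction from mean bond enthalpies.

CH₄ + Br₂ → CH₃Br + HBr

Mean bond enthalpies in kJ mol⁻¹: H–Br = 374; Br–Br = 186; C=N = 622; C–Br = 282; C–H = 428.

ΔH ≈ −42 kJ

Bonds broken (reactants):
  Br–Br: 1 × 186 = 186
  C–H: 4 × 428 = 1712
  Σ(broken) = 1898 kJ
Bonds formed (products):
  C–Br: 1 × 282 = 282
  C–H: 3 × 428 = 1284
  H–Br: 1 × 374 = 374
  Σ(formed) = 1940 kJ
ΔH = Σ(broken) − Σ(formed) = 1898 − 1940 = −42 kJ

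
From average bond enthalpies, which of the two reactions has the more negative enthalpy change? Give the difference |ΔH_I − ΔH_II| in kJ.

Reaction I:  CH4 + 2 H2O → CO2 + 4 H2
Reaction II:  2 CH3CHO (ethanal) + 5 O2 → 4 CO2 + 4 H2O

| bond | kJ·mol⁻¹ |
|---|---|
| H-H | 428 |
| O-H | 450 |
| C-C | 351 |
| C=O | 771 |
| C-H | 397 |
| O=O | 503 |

Reaction II, by 1967 kJ

Reaction I:
  Bonds broken (reactants):
    C-H: 4 × 397 = 1588
    O-H: 4 × 450 = 1800
    Σ(broken) = 3388 kJ
  Bonds formed (products):
    C=O: 2 × 771 = 1542
    H-H: 4 × 428 = 1712
    Σ(formed) = 3254 kJ
  ΔH_I = 3388 − 3254 = +134 kJ
Reaction II:
  Bonds broken (reactants):
    C-C: 2 × 351 = 702
    C-H: 8 × 397 = 3176
    C=O: 2 × 771 = 1542
    O=O: 5 × 503 = 2515
    Σ(broken) = 7935 kJ
  Bonds formed (products):
    C=O: 8 × 771 = 6168
    O-H: 8 × 450 = 3600
    Σ(formed) = 9768 kJ
  ΔH_II = 7935 − 9768 = −1833 kJ
ΔH_I − ΔH_II = +1967 kJ, so reaction II has the more negative ΔH; |ΔH_I − ΔH_II| = 1967 kJ.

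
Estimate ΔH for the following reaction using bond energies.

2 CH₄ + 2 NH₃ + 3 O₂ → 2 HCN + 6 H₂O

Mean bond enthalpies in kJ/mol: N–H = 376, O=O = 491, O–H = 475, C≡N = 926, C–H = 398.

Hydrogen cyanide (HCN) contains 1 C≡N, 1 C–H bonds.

Bonds broken (reactants):
  C–H: 8 × 398 = 3184
  N–H: 6 × 376 = 2256
  O=O: 3 × 491 = 1473
  Σ(broken) = 6913 kJ
Bonds formed (products):
  C≡N: 2 × 926 = 1852
  C–H: 2 × 398 = 796
  O–H: 12 × 475 = 5700
  Σ(formed) = 8348 kJ
ΔH = Σ(broken) − Σ(formed) = 6913 − 8348 = −1435 kJ

ΔH ≈ −1435 kJ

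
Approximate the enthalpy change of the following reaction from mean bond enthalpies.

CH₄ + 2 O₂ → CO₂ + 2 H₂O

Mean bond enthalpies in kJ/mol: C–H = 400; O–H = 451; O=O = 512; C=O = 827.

ΔH ≈ −834 kJ

Bonds broken (reactants):
  C–H: 4 × 400 = 1600
  O=O: 2 × 512 = 1024
  Σ(broken) = 2624 kJ
Bonds formed (products):
  C=O: 2 × 827 = 1654
  O–H: 4 × 451 = 1804
  Σ(formed) = 3458 kJ
ΔH = Σ(broken) − Σ(formed) = 2624 − 3458 = −834 kJ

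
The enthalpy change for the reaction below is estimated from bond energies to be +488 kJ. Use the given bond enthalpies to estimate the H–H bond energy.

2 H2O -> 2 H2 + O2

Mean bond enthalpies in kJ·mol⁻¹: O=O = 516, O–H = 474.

D(H–H) ≈ 446 kJ/mol

Let D be the H–H bond energy.
Σ(broken) = 4×474 = 1896
Σ(formed) = 2×D + 1×516 = 516 + 2D
ΔH = Σ(broken) − Σ(formed) = (1896) − (516 + 2D) = +1380 − 2D
Setting this equal to +488 kJ gives 2D = 892, so D = 446 kJ/mol.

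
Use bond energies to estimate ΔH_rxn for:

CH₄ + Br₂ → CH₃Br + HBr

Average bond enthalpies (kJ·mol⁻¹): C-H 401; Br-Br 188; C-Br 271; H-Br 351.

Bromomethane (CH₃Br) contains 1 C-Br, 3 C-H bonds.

ΔH ≈ −33 kJ

Bonds broken (reactants):
  Br-Br: 1 × 188 = 188
  C-H: 4 × 401 = 1604
  Σ(broken) = 1792 kJ
Bonds formed (products):
  C-Br: 1 × 271 = 271
  C-H: 3 × 401 = 1203
  H-Br: 1 × 351 = 351
  Σ(formed) = 1825 kJ
ΔH = Σ(broken) − Σ(formed) = 1792 − 1825 = −33 kJ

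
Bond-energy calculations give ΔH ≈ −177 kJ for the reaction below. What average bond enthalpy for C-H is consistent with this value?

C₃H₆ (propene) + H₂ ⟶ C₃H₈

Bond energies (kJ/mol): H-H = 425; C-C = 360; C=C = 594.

Let D be the C-H bond energy.
Σ(broken) = 1×360 + 6×D + 1×594 + 1×425 = 1379 + 6D
Σ(formed) = 2×360 + 8×D = 720 + 8D
ΔH = Σ(broken) − Σ(formed) = (1379 + 6D) − (720 + 8D) = +659 − 2D
Setting this equal to −177 kJ gives 2D = 836, so D = 418 kJ/mol.

D(C-H) ≈ 418 kJ/mol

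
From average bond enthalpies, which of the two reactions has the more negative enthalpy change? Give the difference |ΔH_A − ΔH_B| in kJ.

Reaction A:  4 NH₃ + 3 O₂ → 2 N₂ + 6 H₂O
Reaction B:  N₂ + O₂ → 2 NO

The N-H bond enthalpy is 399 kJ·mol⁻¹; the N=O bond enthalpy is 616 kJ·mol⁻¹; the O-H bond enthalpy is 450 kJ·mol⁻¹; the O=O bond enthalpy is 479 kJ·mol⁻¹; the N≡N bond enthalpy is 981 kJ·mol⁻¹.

Reaction A:
  Bonds broken (reactants):
    N-H: 12 × 399 = 4788
    O=O: 3 × 479 = 1437
    Σ(broken) = 6225 kJ
  Bonds formed (products):
    N≡N: 2 × 981 = 1962
    O-H: 12 × 450 = 5400
    Σ(formed) = 7362 kJ
  ΔH_A = 6225 − 7362 = −1137 kJ
Reaction B:
  Bonds broken (reactants):
    N≡N: 1 × 981 = 981
    O=O: 1 × 479 = 479
    Σ(broken) = 1460 kJ
  Bonds formed (products):
    N=O: 2 × 616 = 1232
    Σ(formed) = 1232 kJ
  ΔH_B = 1460 − 1232 = +228 kJ
ΔH_A − ΔH_B = −1365 kJ, so reaction A has the more negative ΔH; |ΔH_A − ΔH_B| = 1365 kJ.

Reaction A, by 1365 kJ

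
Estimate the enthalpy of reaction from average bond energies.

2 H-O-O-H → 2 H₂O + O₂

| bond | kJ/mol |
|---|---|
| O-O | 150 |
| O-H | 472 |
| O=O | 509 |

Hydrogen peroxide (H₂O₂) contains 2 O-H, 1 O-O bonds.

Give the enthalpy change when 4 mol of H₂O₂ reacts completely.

ΔH = −418 kJ

Bonds broken (reactants):
  O-H: 4 × 472 = 1888
  O-O: 2 × 150 = 300
  Σ(broken) = 2188 kJ
Bonds formed (products):
  O-H: 4 × 472 = 1888
  O=O: 1 × 509 = 509
  Σ(formed) = 2397 kJ
ΔH = Σ(broken) − Σ(formed) = 2188 − 2397 = −209 kJ
For 2× the reaction as written: 2 × (−209) = −418 kJ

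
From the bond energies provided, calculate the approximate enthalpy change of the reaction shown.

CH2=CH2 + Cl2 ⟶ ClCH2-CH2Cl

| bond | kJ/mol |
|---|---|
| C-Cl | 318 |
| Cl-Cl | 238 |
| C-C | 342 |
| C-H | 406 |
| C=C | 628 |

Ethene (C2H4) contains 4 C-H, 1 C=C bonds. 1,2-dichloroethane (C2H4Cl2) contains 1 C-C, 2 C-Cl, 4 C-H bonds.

Bonds broken (reactants):
  C-H: 4 × 406 = 1624
  C=C: 1 × 628 = 628
  Cl-Cl: 1 × 238 = 238
  Σ(broken) = 2490 kJ
Bonds formed (products):
  C-C: 1 × 342 = 342
  C-Cl: 2 × 318 = 636
  C-H: 4 × 406 = 1624
  Σ(formed) = 2602 kJ
ΔH = Σ(broken) − Σ(formed) = 2490 − 2602 = −112 kJ

ΔH ≈ −112 kJ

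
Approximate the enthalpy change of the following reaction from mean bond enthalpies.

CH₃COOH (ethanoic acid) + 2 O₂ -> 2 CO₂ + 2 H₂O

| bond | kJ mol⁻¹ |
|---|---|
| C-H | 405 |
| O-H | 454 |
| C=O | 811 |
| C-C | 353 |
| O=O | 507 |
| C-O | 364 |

ΔH ≈ −849 kJ

Bonds broken (reactants):
  C-C: 1 × 353 = 353
  C-H: 3 × 405 = 1215
  C-O: 1 × 364 = 364
  C=O: 1 × 811 = 811
  O-H: 1 × 454 = 454
  O=O: 2 × 507 = 1014
  Σ(broken) = 4211 kJ
Bonds formed (products):
  C=O: 4 × 811 = 3244
  O-H: 4 × 454 = 1816
  Σ(formed) = 5060 kJ
ΔH = Σ(broken) − Σ(formed) = 4211 − 5060 = −849 kJ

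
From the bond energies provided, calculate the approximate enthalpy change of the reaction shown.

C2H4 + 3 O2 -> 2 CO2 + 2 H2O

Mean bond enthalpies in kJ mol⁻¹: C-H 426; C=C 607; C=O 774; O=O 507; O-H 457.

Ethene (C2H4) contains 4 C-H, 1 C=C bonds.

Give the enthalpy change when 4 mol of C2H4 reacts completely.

Bonds broken (reactants):
  C-H: 4 × 426 = 1704
  C=C: 1 × 607 = 607
  O=O: 3 × 507 = 1521
  Σ(broken) = 3832 kJ
Bonds formed (products):
  C=O: 4 × 774 = 3096
  O-H: 4 × 457 = 1828
  Σ(formed) = 4924 kJ
ΔH = Σ(broken) − Σ(formed) = 3832 − 4924 = −1092 kJ
For 4× the reaction as written: 4 × (−1092) = −4368 kJ

ΔH = −4368 kJ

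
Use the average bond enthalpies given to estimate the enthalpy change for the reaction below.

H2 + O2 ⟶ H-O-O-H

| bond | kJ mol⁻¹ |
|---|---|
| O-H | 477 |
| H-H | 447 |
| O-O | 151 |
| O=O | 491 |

Bonds broken (reactants):
  H-H: 1 × 447 = 447
  O=O: 1 × 491 = 491
  Σ(broken) = 938 kJ
Bonds formed (products):
  O-H: 2 × 477 = 954
  O-O: 1 × 151 = 151
  Σ(formed) = 1105 kJ
ΔH = Σ(broken) − Σ(formed) = 938 − 1105 = −167 kJ

ΔH ≈ −167 kJ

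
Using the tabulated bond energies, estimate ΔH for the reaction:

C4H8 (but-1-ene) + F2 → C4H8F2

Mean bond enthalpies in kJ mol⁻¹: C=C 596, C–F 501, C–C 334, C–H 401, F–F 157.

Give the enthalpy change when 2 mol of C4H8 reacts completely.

ΔH = −1166 kJ

Bonds broken (reactants):
  C–C: 2 × 334 = 668
  C–H: 8 × 401 = 3208
  C=C: 1 × 596 = 596
  F–F: 1 × 157 = 157
  Σ(broken) = 4629 kJ
Bonds formed (products):
  C–C: 3 × 334 = 1002
  C–F: 2 × 501 = 1002
  C–H: 8 × 401 = 3208
  Σ(formed) = 5212 kJ
ΔH = Σ(broken) − Σ(formed) = 4629 − 5212 = −583 kJ
For 2× the reaction as written: 2 × (−583) = −1166 kJ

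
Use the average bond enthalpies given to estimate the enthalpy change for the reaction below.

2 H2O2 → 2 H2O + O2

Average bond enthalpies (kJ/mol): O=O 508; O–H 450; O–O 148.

ΔH ≈ −212 kJ

Bonds broken (reactants):
  O–H: 4 × 450 = 1800
  O–O: 2 × 148 = 296
  Σ(broken) = 2096 kJ
Bonds formed (products):
  O–H: 4 × 450 = 1800
  O=O: 1 × 508 = 508
  Σ(formed) = 2308 kJ
ΔH = Σ(broken) − Σ(formed) = 2096 − 2308 = −212 kJ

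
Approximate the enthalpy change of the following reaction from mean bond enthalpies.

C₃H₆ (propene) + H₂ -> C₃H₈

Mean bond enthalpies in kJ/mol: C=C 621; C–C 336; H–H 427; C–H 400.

ΔH ≈ −88 kJ

Bonds broken (reactants):
  C–C: 1 × 336 = 336
  C–H: 6 × 400 = 2400
  C=C: 1 × 621 = 621
  H–H: 1 × 427 = 427
  Σ(broken) = 3784 kJ
Bonds formed (products):
  C–C: 2 × 336 = 672
  C–H: 8 × 400 = 3200
  Σ(formed) = 3872 kJ
ΔH = Σ(broken) − Σ(formed) = 3784 − 3872 = −88 kJ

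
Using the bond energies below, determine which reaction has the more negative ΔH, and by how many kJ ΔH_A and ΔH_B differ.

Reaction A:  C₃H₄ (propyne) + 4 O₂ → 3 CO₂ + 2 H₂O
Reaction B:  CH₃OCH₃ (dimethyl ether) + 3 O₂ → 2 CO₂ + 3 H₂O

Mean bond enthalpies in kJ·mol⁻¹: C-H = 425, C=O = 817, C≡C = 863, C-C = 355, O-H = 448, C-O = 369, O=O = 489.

Reaction A:
  Bonds broken (reactants):
    C≡C: 1 × 863 = 863
    C-C: 1 × 355 = 355
    C-H: 4 × 425 = 1700
    O=O: 4 × 489 = 1956
    Σ(broken) = 4874 kJ
  Bonds formed (products):
    C=O: 6 × 817 = 4902
    O-H: 4 × 448 = 1792
    Σ(formed) = 6694 kJ
  ΔH_A = 4874 − 6694 = −1820 kJ
Reaction B:
  Bonds broken (reactants):
    C-H: 6 × 425 = 2550
    C-O: 2 × 369 = 738
    O=O: 3 × 489 = 1467
    Σ(broken) = 4755 kJ
  Bonds formed (products):
    C=O: 4 × 817 = 3268
    O-H: 6 × 448 = 2688
    Σ(formed) = 5956 kJ
  ΔH_B = 4755 − 5956 = −1201 kJ
ΔH_A − ΔH_B = −619 kJ, so reaction A has the more negative ΔH; |ΔH_A − ΔH_B| = 619 kJ.

Reaction A, by 619 kJ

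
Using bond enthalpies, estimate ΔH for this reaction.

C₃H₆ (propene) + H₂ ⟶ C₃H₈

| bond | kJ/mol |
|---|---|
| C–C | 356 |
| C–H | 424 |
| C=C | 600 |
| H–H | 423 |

Bonds broken (reactants):
  C–C: 1 × 356 = 356
  C–H: 6 × 424 = 2544
  C=C: 1 × 600 = 600
  H–H: 1 × 423 = 423
  Σ(broken) = 3923 kJ
Bonds formed (products):
  C–C: 2 × 356 = 712
  C–H: 8 × 424 = 3392
  Σ(formed) = 4104 kJ
ΔH = Σ(broken) − Σ(formed) = 3923 − 4104 = −181 kJ

ΔH ≈ −181 kJ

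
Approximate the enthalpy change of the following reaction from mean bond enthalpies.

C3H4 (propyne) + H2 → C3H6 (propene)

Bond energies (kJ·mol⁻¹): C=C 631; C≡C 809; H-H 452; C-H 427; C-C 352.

ΔH ≈ −224 kJ

Bonds broken (reactants):
  C≡C: 1 × 809 = 809
  C-C: 1 × 352 = 352
  C-H: 4 × 427 = 1708
  H-H: 1 × 452 = 452
  Σ(broken) = 3321 kJ
Bonds formed (products):
  C-C: 1 × 352 = 352
  C-H: 6 × 427 = 2562
  C=C: 1 × 631 = 631
  Σ(formed) = 3545 kJ
ΔH = Σ(broken) − Σ(formed) = 3321 − 3545 = −224 kJ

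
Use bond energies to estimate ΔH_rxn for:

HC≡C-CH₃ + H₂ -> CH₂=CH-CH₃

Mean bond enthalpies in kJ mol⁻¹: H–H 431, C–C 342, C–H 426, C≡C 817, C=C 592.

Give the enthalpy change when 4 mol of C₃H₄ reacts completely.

Bonds broken (reactants):
  C≡C: 1 × 817 = 817
  C–C: 1 × 342 = 342
  C–H: 4 × 426 = 1704
  H–H: 1 × 431 = 431
  Σ(broken) = 3294 kJ
Bonds formed (products):
  C–C: 1 × 342 = 342
  C–H: 6 × 426 = 2556
  C=C: 1 × 592 = 592
  Σ(formed) = 3490 kJ
ΔH = Σ(broken) − Σ(formed) = 3294 − 3490 = −196 kJ
For 4× the reaction as written: 4 × (−196) = −784 kJ

ΔH = −784 kJ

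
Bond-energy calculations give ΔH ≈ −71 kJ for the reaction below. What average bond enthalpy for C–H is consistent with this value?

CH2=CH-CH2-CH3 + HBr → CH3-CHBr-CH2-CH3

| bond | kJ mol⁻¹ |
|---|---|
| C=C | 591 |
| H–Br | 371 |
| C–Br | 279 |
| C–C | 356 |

D(C–H) ≈ 398 kJ/mol

Let D be the C–H bond energy.
Σ(broken) = 2×356 + 8×D + 1×591 + 1×371 = 1674 + 8D
Σ(formed) = 1×279 + 3×356 + 9×D = 1347 + 9D
ΔH = Σ(broken) − Σ(formed) = (1674 + 8D) − (1347 + 9D) = +327 − D
Setting this equal to −71 kJ gives D = 398 kJ/mol.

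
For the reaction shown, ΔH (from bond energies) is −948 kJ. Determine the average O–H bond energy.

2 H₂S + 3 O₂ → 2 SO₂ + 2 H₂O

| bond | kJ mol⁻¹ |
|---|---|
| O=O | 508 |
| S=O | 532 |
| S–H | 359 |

D(O–H) ≈ 445 kJ/mol

Let D be the O–H bond energy.
Σ(broken) = 3×508 + 4×359 = 2960
Σ(formed) = 4×D + 4×532 = 2128 + 4D
ΔH = Σ(broken) − Σ(formed) = (2960) − (2128 + 4D) = +832 − 4D
Setting this equal to −948 kJ gives 4D = 1780, so D = 445 kJ/mol.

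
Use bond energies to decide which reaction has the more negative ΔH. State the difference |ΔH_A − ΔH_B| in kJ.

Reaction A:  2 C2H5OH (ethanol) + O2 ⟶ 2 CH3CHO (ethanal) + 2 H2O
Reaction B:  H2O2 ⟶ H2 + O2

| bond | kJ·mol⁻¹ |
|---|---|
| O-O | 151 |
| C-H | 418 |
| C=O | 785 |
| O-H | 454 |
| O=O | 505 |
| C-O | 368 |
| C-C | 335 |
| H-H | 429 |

Reaction A:
  Bonds broken (reactants):
    C-C: 2 × 335 = 670
    C-H: 10 × 418 = 4180
    C-O: 2 × 368 = 736
    O-H: 2 × 454 = 908
    O=O: 1 × 505 = 505
    Σ(broken) = 6999 kJ
  Bonds formed (products):
    C-C: 2 × 335 = 670
    C-H: 8 × 418 = 3344
    C=O: 2 × 785 = 1570
    O-H: 4 × 454 = 1816
    Σ(formed) = 7400 kJ
  ΔH_A = 6999 − 7400 = −401 kJ
Reaction B:
  Bonds broken (reactants):
    O-H: 2 × 454 = 908
    O-O: 1 × 151 = 151
    Σ(broken) = 1059 kJ
  Bonds formed (products):
    H-H: 1 × 429 = 429
    O=O: 1 × 505 = 505
    Σ(formed) = 934 kJ
  ΔH_B = 1059 − 934 = +125 kJ
ΔH_A − ΔH_B = −526 kJ, so reaction A has the more negative ΔH; |ΔH_A − ΔH_B| = 526 kJ.

Reaction A, by 526 kJ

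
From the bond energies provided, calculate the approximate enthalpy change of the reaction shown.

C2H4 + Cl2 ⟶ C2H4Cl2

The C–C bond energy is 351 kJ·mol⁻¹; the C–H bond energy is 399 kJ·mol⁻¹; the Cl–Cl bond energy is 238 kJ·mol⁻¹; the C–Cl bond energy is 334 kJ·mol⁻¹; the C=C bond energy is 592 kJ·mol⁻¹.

ΔH ≈ −189 kJ

Bonds broken (reactants):
  C–H: 4 × 399 = 1596
  C=C: 1 × 592 = 592
  Cl–Cl: 1 × 238 = 238
  Σ(broken) = 2426 kJ
Bonds formed (products):
  C–C: 1 × 351 = 351
  C–Cl: 2 × 334 = 668
  C–H: 4 × 399 = 1596
  Σ(formed) = 2615 kJ
ΔH = Σ(broken) − Σ(formed) = 2426 − 2615 = −189 kJ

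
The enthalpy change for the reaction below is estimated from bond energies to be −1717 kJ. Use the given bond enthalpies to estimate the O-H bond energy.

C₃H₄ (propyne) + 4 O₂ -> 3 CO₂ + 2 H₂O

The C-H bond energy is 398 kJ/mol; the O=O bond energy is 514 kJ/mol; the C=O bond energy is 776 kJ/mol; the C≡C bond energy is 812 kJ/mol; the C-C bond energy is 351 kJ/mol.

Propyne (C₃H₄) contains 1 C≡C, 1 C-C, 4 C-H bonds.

Let D be the O-H bond energy.
Σ(broken) = 1×812 + 1×351 + 4×398 + 4×514 = 4811
Σ(formed) = 6×776 + 4×D = 4656 + 4D
ΔH = Σ(broken) − Σ(formed) = (4811) − (4656 + 4D) = +155 − 4D
Setting this equal to −1717 kJ gives 4D = 1872, so D = 468 kJ/mol.

D(O-H) ≈ 468 kJ/mol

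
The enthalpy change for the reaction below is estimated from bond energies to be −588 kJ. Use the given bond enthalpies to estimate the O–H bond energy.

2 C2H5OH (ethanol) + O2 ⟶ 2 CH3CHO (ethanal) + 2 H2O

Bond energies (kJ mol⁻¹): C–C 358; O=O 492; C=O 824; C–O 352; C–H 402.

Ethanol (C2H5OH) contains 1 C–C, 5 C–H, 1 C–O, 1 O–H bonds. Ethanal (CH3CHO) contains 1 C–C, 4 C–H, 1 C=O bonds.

D(O–H) ≈ 470 kJ/mol

Let D be the O–H bond energy.
Σ(broken) = 2×358 + 10×402 + 2×352 + 2×D + 1×492 = 5932 + 2D
Σ(formed) = 2×358 + 8×402 + 2×824 + 4×D = 5580 + 4D
ΔH = Σ(broken) − Σ(formed) = (5932 + 2D) − (5580 + 4D) = +352 − 2D
Setting this equal to −588 kJ gives 2D = 940, so D = 470 kJ/mol.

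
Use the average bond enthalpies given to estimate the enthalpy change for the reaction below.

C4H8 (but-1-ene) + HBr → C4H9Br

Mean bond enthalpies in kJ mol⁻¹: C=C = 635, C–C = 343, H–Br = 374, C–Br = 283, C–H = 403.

ΔH ≈ −20 kJ

Bonds broken (reactants):
  C–C: 2 × 343 = 686
  C–H: 8 × 403 = 3224
  C=C: 1 × 635 = 635
  H–Br: 1 × 374 = 374
  Σ(broken) = 4919 kJ
Bonds formed (products):
  C–Br: 1 × 283 = 283
  C–C: 3 × 343 = 1029
  C–H: 9 × 403 = 3627
  Σ(formed) = 4939 kJ
ΔH = Σ(broken) − Σ(formed) = 4919 − 4939 = −20 kJ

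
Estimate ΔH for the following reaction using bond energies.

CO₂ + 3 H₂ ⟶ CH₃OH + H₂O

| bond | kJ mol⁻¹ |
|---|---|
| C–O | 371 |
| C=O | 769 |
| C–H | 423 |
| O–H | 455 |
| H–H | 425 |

Bonds broken (reactants):
  C=O: 2 × 769 = 1538
  H–H: 3 × 425 = 1275
  Σ(broken) = 2813 kJ
Bonds formed (products):
  C–H: 3 × 423 = 1269
  C–O: 1 × 371 = 371
  O–H: 3 × 455 = 1365
  Σ(formed) = 3005 kJ
ΔH = Σ(broken) − Σ(formed) = 2813 − 3005 = −192 kJ

ΔH ≈ −192 kJ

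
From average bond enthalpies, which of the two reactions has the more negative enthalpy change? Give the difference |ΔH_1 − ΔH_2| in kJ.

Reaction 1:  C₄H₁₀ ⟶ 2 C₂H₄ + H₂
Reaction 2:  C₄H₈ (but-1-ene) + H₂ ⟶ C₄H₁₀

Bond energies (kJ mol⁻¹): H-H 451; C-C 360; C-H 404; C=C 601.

Reaction 2, by 351 kJ

Reaction 1:
  Bonds broken (reactants):
    C-C: 3 × 360 = 1080
    C-H: 10 × 404 = 4040
    Σ(broken) = 5120 kJ
  Bonds formed (products):
    C-H: 8 × 404 = 3232
    C=C: 2 × 601 = 1202
    H-H: 1 × 451 = 451
    Σ(formed) = 4885 kJ
  ΔH_1 = 5120 − 4885 = +235 kJ
Reaction 2:
  Bonds broken (reactants):
    C-C: 2 × 360 = 720
    C-H: 8 × 404 = 3232
    C=C: 1 × 601 = 601
    H-H: 1 × 451 = 451
    Σ(broken) = 5004 kJ
  Bonds formed (products):
    C-C: 3 × 360 = 1080
    C-H: 10 × 404 = 4040
    Σ(formed) = 5120 kJ
  ΔH_2 = 5004 − 5120 = −116 kJ
ΔH_1 − ΔH_2 = +351 kJ, so reaction 2 has the more negative ΔH; |ΔH_1 − ΔH_2| = 351 kJ.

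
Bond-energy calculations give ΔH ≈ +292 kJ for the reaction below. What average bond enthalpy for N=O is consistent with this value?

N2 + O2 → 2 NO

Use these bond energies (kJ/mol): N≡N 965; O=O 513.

D(N=O) ≈ 593 kJ/mol

Let D be the N=O bond energy.
Σ(broken) = 1×965 + 1×513 = 1478
Σ(formed) = 2×D = 2D
ΔH = Σ(broken) − Σ(formed) = (1478) − (2D) = +1478 − 2D
Setting this equal to +292 kJ gives 2D = 1186, so D = 593 kJ/mol.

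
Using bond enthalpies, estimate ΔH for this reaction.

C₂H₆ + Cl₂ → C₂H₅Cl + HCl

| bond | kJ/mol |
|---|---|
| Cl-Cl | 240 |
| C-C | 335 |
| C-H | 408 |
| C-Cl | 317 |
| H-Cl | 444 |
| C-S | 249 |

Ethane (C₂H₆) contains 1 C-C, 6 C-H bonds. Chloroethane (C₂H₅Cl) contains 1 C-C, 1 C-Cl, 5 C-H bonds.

Bonds broken (reactants):
  C-C: 1 × 335 = 335
  C-H: 6 × 408 = 2448
  Cl-Cl: 1 × 240 = 240
  Σ(broken) = 3023 kJ
Bonds formed (products):
  C-C: 1 × 335 = 335
  C-Cl: 1 × 317 = 317
  C-H: 5 × 408 = 2040
  H-Cl: 1 × 444 = 444
  Σ(formed) = 3136 kJ
ΔH = Σ(broken) − Σ(formed) = 3023 − 3136 = −113 kJ

ΔH ≈ −113 kJ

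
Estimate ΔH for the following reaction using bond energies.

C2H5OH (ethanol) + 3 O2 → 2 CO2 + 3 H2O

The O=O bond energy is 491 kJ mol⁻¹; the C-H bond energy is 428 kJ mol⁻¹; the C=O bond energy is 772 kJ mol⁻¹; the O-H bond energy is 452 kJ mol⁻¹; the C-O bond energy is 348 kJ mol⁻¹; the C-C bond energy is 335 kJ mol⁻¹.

Bonds broken (reactants):
  C-C: 1 × 335 = 335
  C-H: 5 × 428 = 2140
  C-O: 1 × 348 = 348
  O-H: 1 × 452 = 452
  O=O: 3 × 491 = 1473
  Σ(broken) = 4748 kJ
Bonds formed (products):
  C=O: 4 × 772 = 3088
  O-H: 6 × 452 = 2712
  Σ(formed) = 5800 kJ
ΔH = Σ(broken) − Σ(formed) = 4748 − 5800 = −1052 kJ

ΔH ≈ −1052 kJ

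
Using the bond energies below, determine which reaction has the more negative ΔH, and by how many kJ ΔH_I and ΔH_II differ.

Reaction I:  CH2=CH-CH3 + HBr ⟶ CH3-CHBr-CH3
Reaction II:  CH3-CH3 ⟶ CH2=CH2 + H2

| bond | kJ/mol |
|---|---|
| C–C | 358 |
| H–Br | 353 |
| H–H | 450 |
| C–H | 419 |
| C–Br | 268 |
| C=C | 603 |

Reaction I, by 232 kJ

Reaction I:
  Bonds broken (reactants):
    C–C: 1 × 358 = 358
    C–H: 6 × 419 = 2514
    C=C: 1 × 603 = 603
    H–Br: 1 × 353 = 353
    Σ(broken) = 3828 kJ
  Bonds formed (products):
    C–Br: 1 × 268 = 268
    C–C: 2 × 358 = 716
    C–H: 7 × 419 = 2933
    Σ(formed) = 3917 kJ
  ΔH_I = 3828 − 3917 = −89 kJ
Reaction II:
  Bonds broken (reactants):
    C–C: 1 × 358 = 358
    C–H: 6 × 419 = 2514
    Σ(broken) = 2872 kJ
  Bonds formed (products):
    C–H: 4 × 419 = 1676
    C=C: 1 × 603 = 603
    H–H: 1 × 450 = 450
    Σ(formed) = 2729 kJ
  ΔH_II = 2872 − 2729 = +143 kJ
ΔH_I − ΔH_II = −232 kJ, so reaction I has the more negative ΔH; |ΔH_I − ΔH_II| = 232 kJ.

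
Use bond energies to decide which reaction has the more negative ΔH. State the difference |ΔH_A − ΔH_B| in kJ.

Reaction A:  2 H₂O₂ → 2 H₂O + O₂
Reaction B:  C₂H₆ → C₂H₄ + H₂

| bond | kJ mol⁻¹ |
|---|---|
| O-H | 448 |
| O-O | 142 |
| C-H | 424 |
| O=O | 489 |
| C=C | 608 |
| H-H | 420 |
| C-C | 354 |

Reaction A, by 379 kJ

Reaction A:
  Bonds broken (reactants):
    O-H: 4 × 448 = 1792
    O-O: 2 × 142 = 284
    Σ(broken) = 2076 kJ
  Bonds formed (products):
    O-H: 4 × 448 = 1792
    O=O: 1 × 489 = 489
    Σ(formed) = 2281 kJ
  ΔH_A = 2076 − 2281 = −205 kJ
Reaction B:
  Bonds broken (reactants):
    C-C: 1 × 354 = 354
    C-H: 6 × 424 = 2544
    Σ(broken) = 2898 kJ
  Bonds formed (products):
    C-H: 4 × 424 = 1696
    C=C: 1 × 608 = 608
    H-H: 1 × 420 = 420
    Σ(formed) = 2724 kJ
  ΔH_B = 2898 − 2724 = +174 kJ
ΔH_A − ΔH_B = −379 kJ, so reaction A has the more negative ΔH; |ΔH_A − ΔH_B| = 379 kJ.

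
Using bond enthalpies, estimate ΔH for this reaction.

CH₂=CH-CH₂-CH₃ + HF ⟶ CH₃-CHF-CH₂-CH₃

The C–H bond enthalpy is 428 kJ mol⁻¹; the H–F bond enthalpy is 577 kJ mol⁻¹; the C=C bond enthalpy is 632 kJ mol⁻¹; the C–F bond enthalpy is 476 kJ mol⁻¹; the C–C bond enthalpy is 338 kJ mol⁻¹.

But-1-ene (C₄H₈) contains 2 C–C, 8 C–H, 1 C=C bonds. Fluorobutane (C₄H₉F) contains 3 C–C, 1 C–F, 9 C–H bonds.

ΔH ≈ −33 kJ

Bonds broken (reactants):
  C–C: 2 × 338 = 676
  C–H: 8 × 428 = 3424
  C=C: 1 × 632 = 632
  H–F: 1 × 577 = 577
  Σ(broken) = 5309 kJ
Bonds formed (products):
  C–C: 3 × 338 = 1014
  C–F: 1 × 476 = 476
  C–H: 9 × 428 = 3852
  Σ(formed) = 5342 kJ
ΔH = Σ(broken) − Σ(formed) = 5309 − 5342 = −33 kJ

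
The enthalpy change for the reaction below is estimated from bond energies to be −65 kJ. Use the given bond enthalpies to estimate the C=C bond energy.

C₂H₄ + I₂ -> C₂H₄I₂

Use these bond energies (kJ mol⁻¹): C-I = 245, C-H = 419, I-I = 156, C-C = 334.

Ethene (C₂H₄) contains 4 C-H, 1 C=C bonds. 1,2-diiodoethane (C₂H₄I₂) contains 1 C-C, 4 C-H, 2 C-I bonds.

D(C=C) ≈ 603 kJ/mol

Let D be the C=C bond energy.
Σ(broken) = 4×419 + 1×D + 1×156 = 1832 + D
Σ(formed) = 1×334 + 4×419 + 2×245 = 2500
ΔH = Σ(broken) − Σ(formed) = (1832 + D) − (2500) = −668 + D
Setting this equal to −65 kJ gives D = 603 kJ/mol.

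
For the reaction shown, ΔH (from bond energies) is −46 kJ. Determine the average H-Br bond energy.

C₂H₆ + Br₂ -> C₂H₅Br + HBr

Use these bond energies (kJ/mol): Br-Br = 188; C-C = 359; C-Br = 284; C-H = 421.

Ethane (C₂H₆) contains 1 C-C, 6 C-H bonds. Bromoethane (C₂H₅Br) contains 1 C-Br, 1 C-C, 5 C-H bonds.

Let D be the H-Br bond energy.
Σ(broken) = 1×188 + 1×359 + 6×421 = 3073
Σ(formed) = 1×284 + 1×359 + 5×421 + 1×D = 2748 + D
ΔH = Σ(broken) − Σ(formed) = (3073) − (2748 + D) = +325 − D
Setting this equal to −46 kJ gives D = 371 kJ/mol.

D(H-Br) ≈ 371 kJ/mol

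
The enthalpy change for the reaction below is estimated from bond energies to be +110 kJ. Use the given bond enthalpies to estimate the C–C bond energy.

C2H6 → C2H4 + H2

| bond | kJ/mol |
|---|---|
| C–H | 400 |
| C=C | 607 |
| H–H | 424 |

Let D be the C–C bond energy.
Σ(broken) = 1×D + 6×400 = 2400 + D
Σ(formed) = 4×400 + 1×607 + 1×424 = 2631
ΔH = Σ(broken) − Σ(formed) = (2400 + D) − (2631) = −231 + D
Setting this equal to +110 kJ gives D = 341 kJ/mol.

D(C–C) ≈ 341 kJ/mol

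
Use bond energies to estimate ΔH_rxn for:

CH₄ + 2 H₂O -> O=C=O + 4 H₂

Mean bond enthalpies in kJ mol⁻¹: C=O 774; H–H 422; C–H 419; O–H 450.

Bonds broken (reactants):
  C–H: 4 × 419 = 1676
  O–H: 4 × 450 = 1800
  Σ(broken) = 3476 kJ
Bonds formed (products):
  C=O: 2 × 774 = 1548
  H–H: 4 × 422 = 1688
  Σ(formed) = 3236 kJ
ΔH = Σ(broken) − Σ(formed) = 3476 − 3236 = +240 kJ

ΔH ≈ +240 kJ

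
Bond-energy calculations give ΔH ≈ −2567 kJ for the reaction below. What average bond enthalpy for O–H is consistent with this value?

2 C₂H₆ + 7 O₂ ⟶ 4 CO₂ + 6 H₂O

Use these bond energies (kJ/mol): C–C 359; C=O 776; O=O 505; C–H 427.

D(O–H) ≈ 478 kJ/mol

Let D be the O–H bond energy.
Σ(broken) = 2×359 + 12×427 + 7×505 = 9377
Σ(formed) = 8×776 + 12×D = 6208 + 12D
ΔH = Σ(broken) − Σ(formed) = (9377) − (6208 + 12D) = +3169 − 12D
Setting this equal to −2567 kJ gives 12D = 5736, so D = 478 kJ/mol.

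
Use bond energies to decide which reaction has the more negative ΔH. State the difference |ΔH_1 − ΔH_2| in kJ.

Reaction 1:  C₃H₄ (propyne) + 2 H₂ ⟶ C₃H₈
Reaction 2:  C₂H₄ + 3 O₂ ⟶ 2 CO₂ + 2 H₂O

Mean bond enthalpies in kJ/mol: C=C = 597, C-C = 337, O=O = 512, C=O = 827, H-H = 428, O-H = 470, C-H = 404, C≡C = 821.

Reaction 2, by 1163 kJ

Reaction 1:
  Bonds broken (reactants):
    C≡C: 1 × 821 = 821
    C-C: 1 × 337 = 337
    C-H: 4 × 404 = 1616
    H-H: 2 × 428 = 856
    Σ(broken) = 3630 kJ
  Bonds formed (products):
    C-C: 2 × 337 = 674
    C-H: 8 × 404 = 3232
    Σ(formed) = 3906 kJ
  ΔH_1 = 3630 − 3906 = −276 kJ
Reaction 2:
  Bonds broken (reactants):
    C-H: 4 × 404 = 1616
    C=C: 1 × 597 = 597
    O=O: 3 × 512 = 1536
    Σ(broken) = 3749 kJ
  Bonds formed (products):
    C=O: 4 × 827 = 3308
    O-H: 4 × 470 = 1880
    Σ(formed) = 5188 kJ
  ΔH_2 = 3749 − 5188 = −1439 kJ
ΔH_1 − ΔH_2 = +1163 kJ, so reaction 2 has the more negative ΔH; |ΔH_1 − ΔH_2| = 1163 kJ.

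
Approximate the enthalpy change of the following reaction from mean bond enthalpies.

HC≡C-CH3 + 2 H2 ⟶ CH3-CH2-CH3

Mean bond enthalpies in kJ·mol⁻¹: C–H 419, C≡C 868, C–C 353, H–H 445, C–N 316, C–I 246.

ΔH ≈ −271 kJ

Bonds broken (reactants):
  C≡C: 1 × 868 = 868
  C–C: 1 × 353 = 353
  C–H: 4 × 419 = 1676
  H–H: 2 × 445 = 890
  Σ(broken) = 3787 kJ
Bonds formed (products):
  C–C: 2 × 353 = 706
  C–H: 8 × 419 = 3352
  Σ(formed) = 4058 kJ
ΔH = Σ(broken) − Σ(formed) = 3787 − 4058 = −271 kJ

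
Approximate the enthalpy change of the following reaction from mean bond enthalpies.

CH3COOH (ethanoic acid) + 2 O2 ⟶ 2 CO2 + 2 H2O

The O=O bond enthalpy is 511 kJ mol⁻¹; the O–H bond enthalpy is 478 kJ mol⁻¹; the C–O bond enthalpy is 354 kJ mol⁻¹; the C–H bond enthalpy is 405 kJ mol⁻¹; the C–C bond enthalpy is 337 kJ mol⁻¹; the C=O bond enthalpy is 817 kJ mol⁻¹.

Bonds broken (reactants):
  C–C: 1 × 337 = 337
  C–H: 3 × 405 = 1215
  C–O: 1 × 354 = 354
  C=O: 1 × 817 = 817
  O–H: 1 × 478 = 478
  O=O: 2 × 511 = 1022
  Σ(broken) = 4223 kJ
Bonds formed (products):
  C=O: 4 × 817 = 3268
  O–H: 4 × 478 = 1912
  Σ(formed) = 5180 kJ
ΔH = Σ(broken) − Σ(formed) = 4223 − 5180 = −957 kJ

ΔH ≈ −957 kJ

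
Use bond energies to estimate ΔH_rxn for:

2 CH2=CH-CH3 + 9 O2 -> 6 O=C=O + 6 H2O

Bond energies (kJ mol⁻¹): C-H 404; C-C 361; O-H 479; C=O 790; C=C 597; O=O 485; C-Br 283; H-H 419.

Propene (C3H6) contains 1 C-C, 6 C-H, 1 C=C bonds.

Bonds broken (reactants):
  C-C: 2 × 361 = 722
  C-H: 12 × 404 = 4848
  C=C: 2 × 597 = 1194
  O=O: 9 × 485 = 4365
  Σ(broken) = 11129 kJ
Bonds formed (products):
  C=O: 12 × 790 = 9480
  O-H: 12 × 479 = 5748
  Σ(formed) = 15228 kJ
ΔH = Σ(broken) − Σ(formed) = 11129 − 15228 = −4099 kJ

ΔH ≈ −4099 kJ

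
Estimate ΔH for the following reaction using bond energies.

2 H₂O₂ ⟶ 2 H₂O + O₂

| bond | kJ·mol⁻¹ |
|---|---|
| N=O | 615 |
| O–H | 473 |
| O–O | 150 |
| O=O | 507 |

ΔH ≈ −207 kJ

Bonds broken (reactants):
  O–H: 4 × 473 = 1892
  O–O: 2 × 150 = 300
  Σ(broken) = 2192 kJ
Bonds formed (products):
  O–H: 4 × 473 = 1892
  O=O: 1 × 507 = 507
  Σ(formed) = 2399 kJ
ΔH = Σ(broken) − Σ(formed) = 2192 − 2399 = −207 kJ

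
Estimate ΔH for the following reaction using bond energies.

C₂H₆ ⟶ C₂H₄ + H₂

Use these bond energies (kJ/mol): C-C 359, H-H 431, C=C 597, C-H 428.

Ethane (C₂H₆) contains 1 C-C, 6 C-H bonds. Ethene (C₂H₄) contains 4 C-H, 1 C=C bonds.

ΔH ≈ +187 kJ

Bonds broken (reactants):
  C-C: 1 × 359 = 359
  C-H: 6 × 428 = 2568
  Σ(broken) = 2927 kJ
Bonds formed (products):
  C-H: 4 × 428 = 1712
  C=C: 1 × 597 = 597
  H-H: 1 × 431 = 431
  Σ(formed) = 2740 kJ
ΔH = Σ(broken) − Σ(formed) = 2927 − 2740 = +187 kJ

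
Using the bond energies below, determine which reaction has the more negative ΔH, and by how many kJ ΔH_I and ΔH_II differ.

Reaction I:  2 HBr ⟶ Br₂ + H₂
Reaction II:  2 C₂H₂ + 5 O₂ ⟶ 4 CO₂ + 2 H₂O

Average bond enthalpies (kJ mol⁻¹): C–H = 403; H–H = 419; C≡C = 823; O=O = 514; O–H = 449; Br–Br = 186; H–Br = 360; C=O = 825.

Reaction II, by 2683 kJ

Reaction I:
  Bonds broken (reactants):
    H–Br: 2 × 360 = 720
    Σ(broken) = 720 kJ
  Bonds formed (products):
    Br–Br: 1 × 186 = 186
    H–H: 1 × 419 = 419
    Σ(formed) = 605 kJ
  ΔH_I = 720 − 605 = +115 kJ
Reaction II:
  Bonds broken (reactants):
    C≡C: 2 × 823 = 1646
    C–H: 4 × 403 = 1612
    O=O: 5 × 514 = 2570
    Σ(broken) = 5828 kJ
  Bonds formed (products):
    C=O: 8 × 825 = 6600
    O–H: 4 × 449 = 1796
    Σ(formed) = 8396 kJ
  ΔH_II = 5828 − 8396 = −2568 kJ
ΔH_I − ΔH_II = +2683 kJ, so reaction II has the more negative ΔH; |ΔH_I − ΔH_II| = 2683 kJ.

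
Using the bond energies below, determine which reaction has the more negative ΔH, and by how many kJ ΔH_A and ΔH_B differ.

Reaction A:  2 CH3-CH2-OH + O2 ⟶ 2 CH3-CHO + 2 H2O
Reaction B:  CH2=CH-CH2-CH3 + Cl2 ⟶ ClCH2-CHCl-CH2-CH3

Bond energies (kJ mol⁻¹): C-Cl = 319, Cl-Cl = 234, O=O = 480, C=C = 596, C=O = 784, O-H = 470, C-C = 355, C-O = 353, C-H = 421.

Reaction A:
  Bonds broken (reactants):
    C-C: 2 × 355 = 710
    C-H: 10 × 421 = 4210
    C-O: 2 × 353 = 706
    O-H: 2 × 470 = 940
    O=O: 1 × 480 = 480
    Σ(broken) = 7046 kJ
  Bonds formed (products):
    C-C: 2 × 355 = 710
    C-H: 8 × 421 = 3368
    C=O: 2 × 784 = 1568
    O-H: 4 × 470 = 1880
    Σ(formed) = 7526 kJ
  ΔH_A = 7046 − 7526 = −480 kJ
Reaction B:
  Bonds broken (reactants):
    C-C: 2 × 355 = 710
    C-H: 8 × 421 = 3368
    C=C: 1 × 596 = 596
    Cl-Cl: 1 × 234 = 234
    Σ(broken) = 4908 kJ
  Bonds formed (products):
    C-C: 3 × 355 = 1065
    C-Cl: 2 × 319 = 638
    C-H: 8 × 421 = 3368
    Σ(formed) = 5071 kJ
  ΔH_B = 4908 − 5071 = −163 kJ
ΔH_A − ΔH_B = −317 kJ, so reaction A has the more negative ΔH; |ΔH_A − ΔH_B| = 317 kJ.

Reaction A, by 317 kJ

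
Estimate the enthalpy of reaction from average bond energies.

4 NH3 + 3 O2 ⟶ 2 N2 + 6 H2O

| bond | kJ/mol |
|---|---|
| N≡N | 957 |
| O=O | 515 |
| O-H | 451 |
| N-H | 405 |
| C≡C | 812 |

ΔH ≈ −921 kJ

Bonds broken (reactants):
  N-H: 12 × 405 = 4860
  O=O: 3 × 515 = 1545
  Σ(broken) = 6405 kJ
Bonds formed (products):
  N≡N: 2 × 957 = 1914
  O-H: 12 × 451 = 5412
  Σ(formed) = 7326 kJ
ΔH = Σ(broken) − Σ(formed) = 6405 − 7326 = −921 kJ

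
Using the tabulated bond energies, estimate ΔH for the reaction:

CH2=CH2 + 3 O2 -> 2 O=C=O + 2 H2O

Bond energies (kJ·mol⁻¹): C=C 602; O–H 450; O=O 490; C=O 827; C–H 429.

ΔH ≈ −1320 kJ

Bonds broken (reactants):
  C–H: 4 × 429 = 1716
  C=C: 1 × 602 = 602
  O=O: 3 × 490 = 1470
  Σ(broken) = 3788 kJ
Bonds formed (products):
  C=O: 4 × 827 = 3308
  O–H: 4 × 450 = 1800
  Σ(formed) = 5108 kJ
ΔH = Σ(broken) − Σ(formed) = 3788 − 5108 = −1320 kJ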